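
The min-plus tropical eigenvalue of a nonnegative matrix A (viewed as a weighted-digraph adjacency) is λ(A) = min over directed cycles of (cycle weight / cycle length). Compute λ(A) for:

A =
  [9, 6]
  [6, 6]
λ(A) = 6

Enumerate directed cycles and compute their means (weight / length). Sample:
  cycle 0 → 0: weight = 9, length = 1, mean = 9/1 ≈ 9.000
  cycle 1 → 1: weight = 6, length = 1, mean = 6/1 ≈ 6.000
  cycle 0 → 1 → 0: weight = 12, length = 2, mean = 12/2 ≈ 6.000
  cycle 1 → 0 → 1: weight = 12, length = 2, mean = 12/2 ≈ 6.000
Minimum mean = 6.000, attained e.g. along the cycle 1 → 1 with weight 6 and length 1. So λ(A) = 6/1 = 6.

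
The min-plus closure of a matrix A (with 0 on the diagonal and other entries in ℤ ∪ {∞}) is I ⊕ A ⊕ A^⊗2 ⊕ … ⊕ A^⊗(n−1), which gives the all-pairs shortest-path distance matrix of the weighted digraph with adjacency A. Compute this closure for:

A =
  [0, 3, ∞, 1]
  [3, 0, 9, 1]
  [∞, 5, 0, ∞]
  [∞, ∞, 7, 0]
Closure =
  [0, 3, 8, 1]
  [3, 0, 8, 1]
  [8, 5, 0, 6]
  [15, 12, 7, 0]

This is the Floyd-Warshall all-pairs shortest-path computation. For each intermediate vertex k = 0, 1, …, 3, update dist[i][j] ← min(dist[i][j], dist[i][k] + dist[k][j]). The final matrix gives, for each (i, j), the minimum total weight of any directed path from i to j (possibly empty when i = j).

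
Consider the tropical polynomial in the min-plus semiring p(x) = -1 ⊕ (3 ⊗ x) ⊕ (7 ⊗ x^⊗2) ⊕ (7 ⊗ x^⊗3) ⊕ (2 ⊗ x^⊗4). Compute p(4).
p(4) = -1

A tropical monomial a ⊗ x^⊗i evaluates to a + i · x. Evaluating each term at x = 4:
  Term 0 contributes -1 + 0 · 4 = -1
  Term 1 contributes 3 + 1 · 4 = 7
  Term 2 contributes 7 + 2 · 4 = 15
  Term 3 contributes 7 + 3 · 4 = 19
  Term 4 contributes 2 + 4 · 4 = 18
p(4) = ⊕ of these = min[-1, 7, 15, 19, 18] = -1.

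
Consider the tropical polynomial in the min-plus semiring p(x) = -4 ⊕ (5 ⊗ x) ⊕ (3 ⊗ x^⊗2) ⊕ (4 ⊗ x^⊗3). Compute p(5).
p(5) = -4

A tropical monomial a ⊗ x^⊗i evaluates to a + i · x. Evaluating each term at x = 5:
  Term 0 contributes -4 + 0 · 5 = -4
  Term 1 contributes 5 + 1 · 5 = 10
  Term 2 contributes 3 + 2 · 5 = 13
  Term 3 contributes 4 + 3 · 5 = 19
p(5) = ⊕ of these = min[-4, 10, 13, 19] = -4.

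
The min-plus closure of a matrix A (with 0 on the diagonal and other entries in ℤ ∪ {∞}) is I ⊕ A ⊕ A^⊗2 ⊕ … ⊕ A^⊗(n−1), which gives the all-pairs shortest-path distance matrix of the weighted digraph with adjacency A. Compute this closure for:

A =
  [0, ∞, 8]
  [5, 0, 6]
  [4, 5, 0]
Closure =
  [0, 13, 8]
  [5, 0, 6]
  [4, 5, 0]

This is the Floyd-Warshall all-pairs shortest-path computation. For each intermediate vertex k = 0, 1, …, 2, update dist[i][j] ← min(dist[i][j], dist[i][k] + dist[k][j]). The final matrix gives, for each (i, j), the minimum total weight of any directed path from i to j (possibly empty when i = j).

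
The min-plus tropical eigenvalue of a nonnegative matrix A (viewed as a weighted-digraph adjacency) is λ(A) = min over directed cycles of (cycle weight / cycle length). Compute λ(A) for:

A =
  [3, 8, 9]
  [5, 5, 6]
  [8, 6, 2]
λ(A) = 2

Enumerate directed cycles and compute their means (weight / length). Sample:
  cycle 0 → 0: weight = 3, length = 1, mean = 3/1 ≈ 3.000
  cycle 1 → 1: weight = 5, length = 1, mean = 5/1 ≈ 5.000
  cycle 2 → 2: weight = 2, length = 1, mean = 2/1 ≈ 2.000
  cycle 0 → 1 → 0: weight = 13, length = 2, mean = 13/2 ≈ 6.500
  cycle 0 → 2 → 0: weight = 17, length = 2, mean = 17/2 ≈ 8.500
  cycle 1 → 0 → 1: weight = 13, length = 2, mean = 13/2 ≈ 6.500
Minimum mean = 2.000, attained e.g. along the cycle 2 → 2 with weight 2 and length 1. So λ(A) = 2/1 = 2.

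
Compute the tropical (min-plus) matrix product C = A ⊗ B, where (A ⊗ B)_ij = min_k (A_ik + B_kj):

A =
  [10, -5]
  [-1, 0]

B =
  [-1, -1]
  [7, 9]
A ⊗ B =
  [2, 4]
  [-2, -2]

Apply the min-plus product entry-by-entry:
  C[0][0] = min over k of (A[0][0] + B[0][0] = 10 + -1 = 9, A[0][1] + B[1][0] = -5 + 7 = 2) = 2 (attained at k = 1)
  C[0][1] = min over k of (A[0][0] + B[0][1] = 10 + -1 = 9, A[0][1] + B[1][1] = -5 + 9 = 4) = 4 (attained at k = 1)
  C[1][0] = min over k of (A[1][0] + B[0][0] = -1 + -1 = -2, A[1][1] + B[1][0] = 0 + 7 = 7) = -2 (attained at k = 0)
  C[1][1] = min over k of (A[1][0] + B[0][1] = -1 + -1 = -2, A[1][1] + B[1][1] = 0 + 9 = 9) = -2 (attained at k = 0)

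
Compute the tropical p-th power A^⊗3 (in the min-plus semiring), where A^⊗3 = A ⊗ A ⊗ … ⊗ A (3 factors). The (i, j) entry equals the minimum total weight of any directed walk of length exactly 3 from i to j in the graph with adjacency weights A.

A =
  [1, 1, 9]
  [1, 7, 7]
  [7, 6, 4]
A^⊗3 =
  [3, 3, 9]
  [3, 3, 9]
  [8, 8, 12]

Each entry (A^⊗3)_ij equals the minimum over all length-3 walks i = v_0 → v_1 → … → v_3 = j of Σ_t A[v_t][v_{t+1}]. For example, for (i, j) = (0, 2) we minimise over 9 possible intermediate vertex sequences; the minimum is 9, attained along the walk 0 → 0 → 1 → 2.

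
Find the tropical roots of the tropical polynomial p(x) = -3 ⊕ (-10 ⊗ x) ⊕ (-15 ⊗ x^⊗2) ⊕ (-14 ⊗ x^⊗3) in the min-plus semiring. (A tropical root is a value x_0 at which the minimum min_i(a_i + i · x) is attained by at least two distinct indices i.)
Roots: {-1, 5, 7}

Each tropical root is a break point of the lower envelope of the lines y = a_i + i · x (there are 4 lines, with slopes 0, 1, ..., 3). Only the lines that attain the minimum somewhere contribute to roots; other lines are dominated. Here the surviving (envelope) indices are i = 3, i = 2, i = 1, i = 0.
Intersections between consecutive envelope lines give the roots: for adjacent envelope indices i < j the intersection is x = (a_i − a_j) / (j − i). Reading off the sorted break points: {-1, 5, 7}.
Verification: at each break x_0, at least two indices attain the minimum of min_i(a_i + i · x_0).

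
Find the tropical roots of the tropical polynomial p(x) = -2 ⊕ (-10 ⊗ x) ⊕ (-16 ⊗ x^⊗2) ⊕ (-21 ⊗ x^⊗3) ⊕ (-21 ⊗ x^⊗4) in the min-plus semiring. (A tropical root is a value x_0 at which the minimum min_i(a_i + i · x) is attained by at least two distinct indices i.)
Roots: {0, 5, 6, 8}

Each tropical root is a break point of the lower envelope of the lines y = a_i + i · x (there are 5 lines, with slopes 0, 1, ..., 4). Only the lines that attain the minimum somewhere contribute to roots; other lines are dominated. Here the surviving (envelope) indices are i = 4, i = 3, i = 2, i = 1, i = 0.
Intersections between consecutive envelope lines give the roots: for adjacent envelope indices i < j the intersection is x = (a_i − a_j) / (j − i). Reading off the sorted break points: {0, 5, 6, 8}.
Verification: at each break x_0, at least two indices attain the minimum of min_i(a_i + i · x_0).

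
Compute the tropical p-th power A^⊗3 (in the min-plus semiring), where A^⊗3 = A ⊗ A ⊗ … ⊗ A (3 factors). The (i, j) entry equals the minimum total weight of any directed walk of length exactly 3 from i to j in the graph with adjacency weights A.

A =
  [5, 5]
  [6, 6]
A^⊗3 =
  [15, 15]
  [16, 16]

Each entry (A^⊗3)_ij equals the minimum over all length-3 walks i = v_0 → v_1 → … → v_3 = j of Σ_t A[v_t][v_{t+1}]. For example, for (i, j) = (0, 1) we minimise over 4 possible intermediate vertex sequences; the minimum is 15, attained along the walk 0 → 0 → 0 → 1.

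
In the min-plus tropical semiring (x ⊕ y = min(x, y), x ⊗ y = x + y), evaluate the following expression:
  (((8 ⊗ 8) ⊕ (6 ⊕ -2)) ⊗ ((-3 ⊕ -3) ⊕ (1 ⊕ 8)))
(((8 ⊗ 8) ⊕ (6 ⊕ -2)) ⊗ ((-3 ⊕ -3) ⊕ (1 ⊕ 8))) = -5

Expand innermost to outermost. Recall ⊕ takes the minimum of its arguments and ⊗ takes their sum. Working out the expression (((8 ⊗ 8) ⊕ (6 ⊕ -2)) ⊗ ((-3 ⊕ -3) ⊕ (1 ⊕ 8))) gives -5.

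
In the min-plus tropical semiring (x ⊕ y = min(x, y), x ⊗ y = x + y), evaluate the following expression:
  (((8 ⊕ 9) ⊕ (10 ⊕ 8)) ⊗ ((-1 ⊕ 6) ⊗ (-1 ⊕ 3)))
(((8 ⊕ 9) ⊕ (10 ⊕ 8)) ⊗ ((-1 ⊕ 6) ⊗ (-1 ⊕ 3))) = 6

Expand innermost to outermost. Recall ⊕ takes the minimum of its arguments and ⊗ takes their sum. Working out the expression (((8 ⊕ 9) ⊕ (10 ⊕ 8)) ⊗ ((-1 ⊕ 6) ⊗ (-1 ⊕ 3))) gives 6.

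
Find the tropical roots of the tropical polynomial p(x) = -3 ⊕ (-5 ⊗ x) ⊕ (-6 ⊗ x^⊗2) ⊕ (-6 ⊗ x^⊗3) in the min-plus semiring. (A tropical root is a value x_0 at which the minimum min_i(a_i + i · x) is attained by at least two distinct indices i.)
Roots: {0, 1, 2}

Each tropical root is a break point of the lower envelope of the lines y = a_i + i · x (there are 4 lines, with slopes 0, 1, ..., 3). Only the lines that attain the minimum somewhere contribute to roots; other lines are dominated. Here the surviving (envelope) indices are i = 3, i = 2, i = 1, i = 0.
Intersections between consecutive envelope lines give the roots: for adjacent envelope indices i < j the intersection is x = (a_i − a_j) / (j − i). Reading off the sorted break points: {0, 1, 2}.
Verification: at each break x_0, at least two indices attain the minimum of min_i(a_i + i · x_0).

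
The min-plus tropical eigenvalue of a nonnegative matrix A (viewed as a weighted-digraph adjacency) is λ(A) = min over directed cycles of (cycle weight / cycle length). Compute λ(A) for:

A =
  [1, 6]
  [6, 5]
λ(A) = 1

Enumerate directed cycles and compute their means (weight / length). Sample:
  cycle 0 → 0: weight = 1, length = 1, mean = 1/1 ≈ 1.000
  cycle 1 → 1: weight = 5, length = 1, mean = 5/1 ≈ 5.000
  cycle 0 → 1 → 0: weight = 12, length = 2, mean = 12/2 ≈ 6.000
  cycle 1 → 0 → 1: weight = 12, length = 2, mean = 12/2 ≈ 6.000
Minimum mean = 1.000, attained e.g. along the cycle 0 → 0 with weight 1 and length 1. So λ(A) = 1/1 = 1.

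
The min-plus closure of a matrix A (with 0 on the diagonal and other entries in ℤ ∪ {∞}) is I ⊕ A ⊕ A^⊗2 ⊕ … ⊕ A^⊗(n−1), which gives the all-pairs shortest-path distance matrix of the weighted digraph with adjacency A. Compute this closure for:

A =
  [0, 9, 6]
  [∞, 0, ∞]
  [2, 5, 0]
Closure =
  [0, 9, 6]
  [∞, 0, ∞]
  [2, 5, 0]

This is the Floyd-Warshall all-pairs shortest-path computation. For each intermediate vertex k = 0, 1, …, 2, update dist[i][j] ← min(dist[i][j], dist[i][k] + dist[k][j]). The final matrix gives, for each (i, j), the minimum total weight of any directed path from i to j (possibly empty when i = j).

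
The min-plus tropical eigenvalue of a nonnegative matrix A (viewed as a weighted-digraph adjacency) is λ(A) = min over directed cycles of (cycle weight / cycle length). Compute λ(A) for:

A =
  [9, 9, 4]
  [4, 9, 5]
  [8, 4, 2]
λ(A) = 2

Enumerate directed cycles and compute their means (weight / length). Sample:
  cycle 0 → 0: weight = 9, length = 1, mean = 9/1 ≈ 9.000
  cycle 1 → 1: weight = 9, length = 1, mean = 9/1 ≈ 9.000
  cycle 2 → 2: weight = 2, length = 1, mean = 2/1 ≈ 2.000
  cycle 0 → 1 → 0: weight = 13, length = 2, mean = 13/2 ≈ 6.500
  cycle 0 → 2 → 0: weight = 12, length = 2, mean = 12/2 ≈ 6.000
  cycle 1 → 0 → 1: weight = 13, length = 2, mean = 13/2 ≈ 6.500
Minimum mean = 2.000, attained e.g. along the cycle 2 → 2 with weight 2 and length 1. So λ(A) = 2/1 = 2.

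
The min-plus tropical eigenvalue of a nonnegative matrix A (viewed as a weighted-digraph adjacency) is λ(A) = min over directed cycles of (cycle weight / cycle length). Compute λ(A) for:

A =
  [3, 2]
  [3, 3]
λ(A) = 5/2

Enumerate directed cycles and compute their means (weight / length). Sample:
  cycle 0 → 0: weight = 3, length = 1, mean = 3/1 ≈ 3.000
  cycle 1 → 1: weight = 3, length = 1, mean = 3/1 ≈ 3.000
  cycle 0 → 1 → 0: weight = 5, length = 2, mean = 5/2 ≈ 2.500
  cycle 1 → 0 → 1: weight = 5, length = 2, mean = 5/2 ≈ 2.500
Minimum mean = 2.500, attained e.g. along the cycle 0 → 1 → 0 with weight 5 and length 2. So λ(A) = 5/2 = 5/2.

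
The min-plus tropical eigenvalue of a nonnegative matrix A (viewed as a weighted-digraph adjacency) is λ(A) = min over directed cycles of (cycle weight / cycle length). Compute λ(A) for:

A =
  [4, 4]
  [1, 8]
λ(A) = 5/2

Enumerate directed cycles and compute their means (weight / length). Sample:
  cycle 0 → 0: weight = 4, length = 1, mean = 4/1 ≈ 4.000
  cycle 1 → 1: weight = 8, length = 1, mean = 8/1 ≈ 8.000
  cycle 0 → 1 → 0: weight = 5, length = 2, mean = 5/2 ≈ 2.500
  cycle 1 → 0 → 1: weight = 5, length = 2, mean = 5/2 ≈ 2.500
Minimum mean = 2.500, attained e.g. along the cycle 0 → 1 → 0 with weight 5 and length 2. So λ(A) = 5/2 = 5/2.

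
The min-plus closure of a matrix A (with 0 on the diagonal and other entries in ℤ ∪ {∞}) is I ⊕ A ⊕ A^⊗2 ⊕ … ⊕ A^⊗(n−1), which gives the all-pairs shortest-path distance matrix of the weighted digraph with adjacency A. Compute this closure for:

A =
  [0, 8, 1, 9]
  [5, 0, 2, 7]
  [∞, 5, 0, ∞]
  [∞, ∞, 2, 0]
Closure =
  [0, 6, 1, 9]
  [5, 0, 2, 7]
  [10, 5, 0, 12]
  [12, 7, 2, 0]

This is the Floyd-Warshall all-pairs shortest-path computation. For each intermediate vertex k = 0, 1, …, 3, update dist[i][j] ← min(dist[i][j], dist[i][k] + dist[k][j]). The final matrix gives, for each (i, j), the minimum total weight of any directed path from i to j (possibly empty when i = j).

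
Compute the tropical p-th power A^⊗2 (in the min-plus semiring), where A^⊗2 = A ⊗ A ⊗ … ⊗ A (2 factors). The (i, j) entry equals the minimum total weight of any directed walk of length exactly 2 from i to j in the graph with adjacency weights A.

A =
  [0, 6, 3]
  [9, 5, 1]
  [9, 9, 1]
A^⊗2 =
  [0, 6, 3]
  [9, 10, 2]
  [9, 10, 2]

Each entry (A^⊗2)_ij equals the minimum over all length-2 walks i = v_0 → v_1 → … → v_2 = j of Σ_t A[v_t][v_{t+1}]. For example, for (i, j) = (0, 2) we minimise over 3 possible intermediate vertex sequences; the minimum is 3, attained along the walk 0 → 0 → 2.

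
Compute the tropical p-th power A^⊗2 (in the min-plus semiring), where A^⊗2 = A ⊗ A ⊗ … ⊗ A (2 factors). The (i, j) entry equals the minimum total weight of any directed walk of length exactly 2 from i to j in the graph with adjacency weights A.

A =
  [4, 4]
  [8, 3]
A^⊗2 =
  [8, 7]
  [11, 6]

Each entry (A^⊗2)_ij equals the minimum over all length-2 walks i = v_0 → v_1 → … → v_2 = j of Σ_t A[v_t][v_{t+1}]. For example, for (i, j) = (0, 1) we minimise over 2 possible intermediate vertex sequences; the minimum is 7, attained along the walk 0 → 1 → 1.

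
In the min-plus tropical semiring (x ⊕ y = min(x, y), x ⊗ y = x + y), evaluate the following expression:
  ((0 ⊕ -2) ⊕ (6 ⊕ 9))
((0 ⊕ -2) ⊕ (6 ⊕ 9)) = -2

Expand innermost to outermost. Recall ⊕ takes the minimum of its arguments and ⊗ takes their sum. Working out the expression ((0 ⊕ -2) ⊕ (6 ⊕ 9)) gives -2.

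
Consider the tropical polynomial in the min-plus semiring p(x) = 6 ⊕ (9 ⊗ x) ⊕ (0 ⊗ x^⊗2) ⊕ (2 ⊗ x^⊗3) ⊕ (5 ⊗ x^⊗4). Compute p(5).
p(5) = 6

A tropical monomial a ⊗ x^⊗i evaluates to a + i · x. Evaluating each term at x = 5:
  Term 0 contributes 6 + 0 · 5 = 6
  Term 1 contributes 9 + 1 · 5 = 14
  Term 2 contributes 0 + 2 · 5 = 10
  Term 3 contributes 2 + 3 · 5 = 17
  Term 4 contributes 5 + 4 · 5 = 25
p(5) = ⊕ of these = min[6, 14, 10, 17, 25] = 6.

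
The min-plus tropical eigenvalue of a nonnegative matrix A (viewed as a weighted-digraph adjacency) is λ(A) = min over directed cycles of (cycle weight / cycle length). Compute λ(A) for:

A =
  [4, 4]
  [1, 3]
λ(A) = 5/2

Enumerate directed cycles and compute their means (weight / length). Sample:
  cycle 0 → 0: weight = 4, length = 1, mean = 4/1 ≈ 4.000
  cycle 1 → 1: weight = 3, length = 1, mean = 3/1 ≈ 3.000
  cycle 0 → 1 → 0: weight = 5, length = 2, mean = 5/2 ≈ 2.500
  cycle 1 → 0 → 1: weight = 5, length = 2, mean = 5/2 ≈ 2.500
Minimum mean = 2.500, attained e.g. along the cycle 0 → 1 → 0 with weight 5 and length 2. So λ(A) = 5/2 = 5/2.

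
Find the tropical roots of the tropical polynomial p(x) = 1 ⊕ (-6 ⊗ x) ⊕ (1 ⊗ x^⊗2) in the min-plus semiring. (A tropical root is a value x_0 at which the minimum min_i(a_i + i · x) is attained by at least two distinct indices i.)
Roots: {-7, 7}

Each tropical root is a break point of the lower envelope of the lines y = a_i + i · x (there are 3 lines, with slopes 0, 1, ..., 2). Only the lines that attain the minimum somewhere contribute to roots; other lines are dominated. Here the surviving (envelope) indices are i = 2, i = 1, i = 0.
Intersections between consecutive envelope lines give the roots: for adjacent envelope indices i < j the intersection is x = (a_i − a_j) / (j − i). Reading off the sorted break points: {-7, 7}.
Verification: at each break x_0, at least two indices attain the minimum of min_i(a_i + i · x_0).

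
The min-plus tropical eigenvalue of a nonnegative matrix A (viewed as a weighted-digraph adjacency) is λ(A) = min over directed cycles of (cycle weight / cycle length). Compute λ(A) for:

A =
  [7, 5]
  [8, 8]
λ(A) = 13/2

Enumerate directed cycles and compute their means (weight / length). Sample:
  cycle 0 → 0: weight = 7, length = 1, mean = 7/1 ≈ 7.000
  cycle 1 → 1: weight = 8, length = 1, mean = 8/1 ≈ 8.000
  cycle 0 → 1 → 0: weight = 13, length = 2, mean = 13/2 ≈ 6.500
  cycle 1 → 0 → 1: weight = 13, length = 2, mean = 13/2 ≈ 6.500
Minimum mean = 6.500, attained e.g. along the cycle 0 → 1 → 0 with weight 13 and length 2. So λ(A) = 13/2 = 13/2.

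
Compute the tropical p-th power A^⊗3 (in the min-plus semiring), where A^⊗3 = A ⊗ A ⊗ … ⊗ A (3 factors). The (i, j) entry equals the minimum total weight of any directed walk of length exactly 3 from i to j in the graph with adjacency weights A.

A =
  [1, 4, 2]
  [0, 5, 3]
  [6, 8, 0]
A^⊗3 =
  [3, 6, 2]
  [2, 5, 2]
  [6, 8, 0]

Each entry (A^⊗3)_ij equals the minimum over all length-3 walks i = v_0 → v_1 → … → v_3 = j of Σ_t A[v_t][v_{t+1}]. For example, for (i, j) = (0, 2) we minimise over 9 possible intermediate vertex sequences; the minimum is 2, attained along the walk 0 → 2 → 2 → 2.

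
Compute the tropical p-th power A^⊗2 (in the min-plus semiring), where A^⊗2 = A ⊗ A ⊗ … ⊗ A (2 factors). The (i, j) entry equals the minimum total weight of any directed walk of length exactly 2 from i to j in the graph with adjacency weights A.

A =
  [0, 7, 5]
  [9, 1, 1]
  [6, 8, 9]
A^⊗2 =
  [0, 7, 5]
  [7, 2, 2]
  [6, 9, 9]

Each entry (A^⊗2)_ij equals the minimum over all length-2 walks i = v_0 → v_1 → … → v_2 = j of Σ_t A[v_t][v_{t+1}]. For example, for (i, j) = (0, 2) we minimise over 3 possible intermediate vertex sequences; the minimum is 5, attained along the walk 0 → 0 → 2.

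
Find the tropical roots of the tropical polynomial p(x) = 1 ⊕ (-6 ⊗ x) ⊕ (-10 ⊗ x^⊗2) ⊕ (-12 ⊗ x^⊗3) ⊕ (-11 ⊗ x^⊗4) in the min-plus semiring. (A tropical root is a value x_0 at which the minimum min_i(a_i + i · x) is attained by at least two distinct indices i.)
Roots: {-1, 2, 4, 7}

Each tropical root is a break point of the lower envelope of the lines y = a_i + i · x (there are 5 lines, with slopes 0, 1, ..., 4). Only the lines that attain the minimum somewhere contribute to roots; other lines are dominated. Here the surviving (envelope) indices are i = 4, i = 3, i = 2, i = 1, i = 0.
Intersections between consecutive envelope lines give the roots: for adjacent envelope indices i < j the intersection is x = (a_i − a_j) / (j − i). Reading off the sorted break points: {-1, 2, 4, 7}.
Verification: at each break x_0, at least two indices attain the minimum of min_i(a_i + i · x_0).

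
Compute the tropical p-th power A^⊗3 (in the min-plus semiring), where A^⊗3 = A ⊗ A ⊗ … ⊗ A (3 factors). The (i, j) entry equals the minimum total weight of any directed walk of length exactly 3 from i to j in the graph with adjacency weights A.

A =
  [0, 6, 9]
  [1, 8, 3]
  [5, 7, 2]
A^⊗3 =
  [0, 6, 9]
  [1, 7, 7]
  [5, 11, 6]

Each entry (A^⊗3)_ij equals the minimum over all length-3 walks i = v_0 → v_1 → … → v_3 = j of Σ_t A[v_t][v_{t+1}]. For example, for (i, j) = (0, 2) we minimise over 9 possible intermediate vertex sequences; the minimum is 9, attained along the walk 0 → 0 → 0 → 2.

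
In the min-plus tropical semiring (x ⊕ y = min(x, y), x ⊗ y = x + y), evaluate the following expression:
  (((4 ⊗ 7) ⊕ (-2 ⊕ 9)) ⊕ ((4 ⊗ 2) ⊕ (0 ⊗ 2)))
(((4 ⊗ 7) ⊕ (-2 ⊕ 9)) ⊕ ((4 ⊗ 2) ⊕ (0 ⊗ 2))) = -2

Expand innermost to outermost. Recall ⊕ takes the minimum of its arguments and ⊗ takes their sum. Working out the expression (((4 ⊗ 7) ⊕ (-2 ⊕ 9)) ⊕ ((4 ⊗ 2) ⊕ (0 ⊗ 2))) gives -2.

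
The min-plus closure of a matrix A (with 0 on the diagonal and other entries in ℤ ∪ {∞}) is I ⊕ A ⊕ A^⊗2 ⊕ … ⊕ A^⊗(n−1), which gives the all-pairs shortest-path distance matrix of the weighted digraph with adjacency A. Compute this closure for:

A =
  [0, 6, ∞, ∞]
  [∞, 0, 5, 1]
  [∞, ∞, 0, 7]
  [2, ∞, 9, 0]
Closure =
  [0, 6, 11, 7]
  [3, 0, 5, 1]
  [9, 15, 0, 7]
  [2, 8, 9, 0]

This is the Floyd-Warshall all-pairs shortest-path computation. For each intermediate vertex k = 0, 1, …, 3, update dist[i][j] ← min(dist[i][j], dist[i][k] + dist[k][j]). The final matrix gives, for each (i, j), the minimum total weight of any directed path from i to j (possibly empty when i = j).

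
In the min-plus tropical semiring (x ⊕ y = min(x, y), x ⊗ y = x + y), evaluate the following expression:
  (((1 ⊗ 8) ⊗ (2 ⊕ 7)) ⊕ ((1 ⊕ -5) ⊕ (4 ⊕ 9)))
(((1 ⊗ 8) ⊗ (2 ⊕ 7)) ⊕ ((1 ⊕ -5) ⊕ (4 ⊕ 9))) = -5

Expand innermost to outermost. Recall ⊕ takes the minimum of its arguments and ⊗ takes their sum. Working out the expression (((1 ⊗ 8) ⊗ (2 ⊕ 7)) ⊕ ((1 ⊕ -5) ⊕ (4 ⊕ 9))) gives -5.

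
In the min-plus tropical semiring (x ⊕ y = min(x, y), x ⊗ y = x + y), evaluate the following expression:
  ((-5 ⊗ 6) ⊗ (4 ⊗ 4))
((-5 ⊗ 6) ⊗ (4 ⊗ 4)) = 9

Expand innermost to outermost. Recall ⊕ takes the minimum of its arguments and ⊗ takes their sum. Working out the expression ((-5 ⊗ 6) ⊗ (4 ⊗ 4)) gives 9.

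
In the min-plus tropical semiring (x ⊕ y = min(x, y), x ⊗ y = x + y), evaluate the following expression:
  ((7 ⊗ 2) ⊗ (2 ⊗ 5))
((7 ⊗ 2) ⊗ (2 ⊗ 5)) = 16

Expand innermost to outermost. Recall ⊕ takes the minimum of its arguments and ⊗ takes their sum. Working out the expression ((7 ⊗ 2) ⊗ (2 ⊗ 5)) gives 16.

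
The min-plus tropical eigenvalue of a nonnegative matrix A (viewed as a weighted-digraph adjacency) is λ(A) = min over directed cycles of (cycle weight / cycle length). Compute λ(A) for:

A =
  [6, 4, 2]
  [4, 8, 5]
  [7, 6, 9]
λ(A) = 4

Enumerate directed cycles and compute their means (weight / length). Sample:
  cycle 0 → 0: weight = 6, length = 1, mean = 6/1 ≈ 6.000
  cycle 1 → 1: weight = 8, length = 1, mean = 8/1 ≈ 8.000
  cycle 2 → 2: weight = 9, length = 1, mean = 9/1 ≈ 9.000
  cycle 0 → 1 → 0: weight = 8, length = 2, mean = 8/2 ≈ 4.000
  cycle 0 → 2 → 0: weight = 9, length = 2, mean = 9/2 ≈ 4.500
  cycle 1 → 0 → 1: weight = 8, length = 2, mean = 8/2 ≈ 4.000
Minimum mean = 4.000, attained e.g. along the cycle 0 → 1 → 0 with weight 8 and length 2. So λ(A) = 8/2 = 4.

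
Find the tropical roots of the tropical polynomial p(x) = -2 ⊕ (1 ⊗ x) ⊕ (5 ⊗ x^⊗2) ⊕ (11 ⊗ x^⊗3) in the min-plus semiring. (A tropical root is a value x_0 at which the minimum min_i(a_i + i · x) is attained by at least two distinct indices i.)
Roots: {-6, -4, -3}

Each tropical root is a break point of the lower envelope of the lines y = a_i + i · x (there are 4 lines, with slopes 0, 1, ..., 3). Only the lines that attain the minimum somewhere contribute to roots; other lines are dominated. Here the surviving (envelope) indices are i = 3, i = 2, i = 1, i = 0.
Intersections between consecutive envelope lines give the roots: for adjacent envelope indices i < j the intersection is x = (a_i − a_j) / (j − i). Reading off the sorted break points: {-6, -4, -3}.
Verification: at each break x_0, at least two indices attain the minimum of min_i(a_i + i · x_0).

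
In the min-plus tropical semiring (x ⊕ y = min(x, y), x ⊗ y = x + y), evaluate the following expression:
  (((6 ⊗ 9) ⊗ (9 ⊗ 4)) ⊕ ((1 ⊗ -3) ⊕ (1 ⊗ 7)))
(((6 ⊗ 9) ⊗ (9 ⊗ 4)) ⊕ ((1 ⊗ -3) ⊕ (1 ⊗ 7))) = -2

Expand innermost to outermost. Recall ⊕ takes the minimum of its arguments and ⊗ takes their sum. Working out the expression (((6 ⊗ 9) ⊗ (9 ⊗ 4)) ⊕ ((1 ⊗ -3) ⊕ (1 ⊗ 7))) gives -2.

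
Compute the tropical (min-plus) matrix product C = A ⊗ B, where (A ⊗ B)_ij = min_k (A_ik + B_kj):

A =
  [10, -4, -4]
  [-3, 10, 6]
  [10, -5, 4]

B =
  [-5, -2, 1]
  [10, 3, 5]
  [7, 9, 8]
A ⊗ B =
  [3, -1, 1]
  [-8, -5, -2]
  [5, -2, 0]

Apply the min-plus product entry-by-entry:
  C[0][0] = min over k of (A[0][0] + B[0][0] = 10 + -5 = 5, A[0][1] + B[1][0] = -4 + 10 = 6, A[0][2] + B[2][0] = -4 + 7 = 3) = 3 (attained at k = 2)
  C[0][1] = min over k of (A[0][0] + B[0][1] = 10 + -2 = 8, A[0][1] + B[1][1] = -4 + 3 = -1, A[0][2] + B[2][1] = -4 + 9 = 5) = -1 (attained at k = 1)
  C[0][2] = min over k of (A[0][0] + B[0][2] = 10 + 1 = 11, A[0][1] + B[1][2] = -4 + 5 = 1, A[0][2] + B[2][2] = -4 + 8 = 4) = 1 (attained at k = 1)
  C[1][0] = min over k of (A[1][0] + B[0][0] = -3 + -5 = -8, A[1][1] + B[1][0] = 10 + 10 = 20, A[1][2] + B[2][0] = 6 + 7 = 13) = -8 (attained at k = 0)
  C[1][1] = min over k of (A[1][0] + B[0][1] = -3 + -2 = -5, A[1][1] + B[1][1] = 10 + 3 = 13, A[1][2] + B[2][1] = 6 + 9 = 15) = -5 (attained at k = 0)
  C[1][2] = min over k of (A[1][0] + B[0][2] = -3 + 1 = -2, A[1][1] + B[1][2] = 10 + 5 = 15, A[1][2] + B[2][2] = 6 + 8 = 14) = -2 (attained at k = 0)
  C[2][0] = min over k of (A[2][0] + B[0][0] = 10 + -5 = 5, A[2][1] + B[1][0] = -5 + 10 = 5, A[2][2] + B[2][0] = 4 + 7 = 11) = 5 (attained at k = 0)
  C[2][1] = min over k of (A[2][0] + B[0][1] = 10 + -2 = 8, A[2][1] + B[1][1] = -5 + 3 = -2, A[2][2] + B[2][1] = 4 + 9 = 13) = -2 (attained at k = 1)
  C[2][2] = min over k of (A[2][0] + B[0][2] = 10 + 1 = 11, A[2][1] + B[1][2] = -5 + 5 = 0, A[2][2] + B[2][2] = 4 + 8 = 12) = 0 (attained at k = 1)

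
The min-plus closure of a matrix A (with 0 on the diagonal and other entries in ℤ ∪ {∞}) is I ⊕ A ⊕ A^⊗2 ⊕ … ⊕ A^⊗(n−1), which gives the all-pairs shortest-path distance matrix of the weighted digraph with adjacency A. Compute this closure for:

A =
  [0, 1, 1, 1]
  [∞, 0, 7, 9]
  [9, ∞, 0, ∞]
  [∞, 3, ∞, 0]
Closure =
  [0, 1, 1, 1]
  [16, 0, 7, 9]
  [9, 10, 0, 10]
  [19, 3, 10, 0]

This is the Floyd-Warshall all-pairs shortest-path computation. For each intermediate vertex k = 0, 1, …, 3, update dist[i][j] ← min(dist[i][j], dist[i][k] + dist[k][j]). The final matrix gives, for each (i, j), the minimum total weight of any directed path from i to j (possibly empty when i = j).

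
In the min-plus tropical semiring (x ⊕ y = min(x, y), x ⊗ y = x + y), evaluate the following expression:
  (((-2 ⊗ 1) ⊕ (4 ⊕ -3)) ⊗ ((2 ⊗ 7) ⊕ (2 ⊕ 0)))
(((-2 ⊗ 1) ⊕ (4 ⊕ -3)) ⊗ ((2 ⊗ 7) ⊕ (2 ⊕ 0))) = -3

Expand innermost to outermost. Recall ⊕ takes the minimum of its arguments and ⊗ takes their sum. Working out the expression (((-2 ⊗ 1) ⊕ (4 ⊕ -3)) ⊗ ((2 ⊗ 7) ⊕ (2 ⊕ 0))) gives -3.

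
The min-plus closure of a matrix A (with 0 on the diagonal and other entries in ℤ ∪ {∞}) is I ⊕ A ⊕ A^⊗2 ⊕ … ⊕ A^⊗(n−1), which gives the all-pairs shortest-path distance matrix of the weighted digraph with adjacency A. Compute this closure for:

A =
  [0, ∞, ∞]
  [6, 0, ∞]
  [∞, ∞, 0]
Closure =
  [0, ∞, ∞]
  [6, 0, ∞]
  [∞, ∞, 0]

This is the Floyd-Warshall all-pairs shortest-path computation. For each intermediate vertex k = 0, 1, …, 2, update dist[i][j] ← min(dist[i][j], dist[i][k] + dist[k][j]). The final matrix gives, for each (i, j), the minimum total weight of any directed path from i to j (possibly empty when i = j).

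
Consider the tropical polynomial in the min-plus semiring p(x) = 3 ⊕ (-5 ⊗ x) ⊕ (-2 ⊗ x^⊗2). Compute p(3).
p(3) = -2

A tropical monomial a ⊗ x^⊗i evaluates to a + i · x. Evaluating each term at x = 3:
  Term 0 contributes 3 + 0 · 3 = 3
  Term 1 contributes -5 + 1 · 3 = -2
  Term 2 contributes -2 + 2 · 3 = 4
p(3) = ⊕ of these = min[3, -2, 4] = -2.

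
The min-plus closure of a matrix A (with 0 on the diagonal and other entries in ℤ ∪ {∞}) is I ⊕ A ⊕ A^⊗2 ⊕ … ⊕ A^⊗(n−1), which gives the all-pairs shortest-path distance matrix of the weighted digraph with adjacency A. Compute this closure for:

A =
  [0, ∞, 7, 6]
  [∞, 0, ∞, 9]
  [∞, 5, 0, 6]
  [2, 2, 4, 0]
Closure =
  [0, 8, 7, 6]
  [11, 0, 13, 9]
  [8, 5, 0, 6]
  [2, 2, 4, 0]

This is the Floyd-Warshall all-pairs shortest-path computation. For each intermediate vertex k = 0, 1, …, 3, update dist[i][j] ← min(dist[i][j], dist[i][k] + dist[k][j]). The final matrix gives, for each (i, j), the minimum total weight of any directed path from i to j (possibly empty when i = j).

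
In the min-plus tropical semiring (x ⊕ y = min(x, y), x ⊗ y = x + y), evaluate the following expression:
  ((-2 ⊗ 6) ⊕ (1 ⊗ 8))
((-2 ⊗ 6) ⊕ (1 ⊗ 8)) = 4

Expand innermost to outermost. Recall ⊕ takes the minimum of its arguments and ⊗ takes their sum. Working out the expression ((-2 ⊗ 6) ⊕ (1 ⊗ 8)) gives 4.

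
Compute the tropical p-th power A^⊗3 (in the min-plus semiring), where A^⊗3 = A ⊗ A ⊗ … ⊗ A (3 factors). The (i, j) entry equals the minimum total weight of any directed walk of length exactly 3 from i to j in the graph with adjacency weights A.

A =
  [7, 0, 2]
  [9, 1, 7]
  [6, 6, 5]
A^⊗3 =
  [10, 2, 8]
  [11, 3, 9]
  [14, 7, 13]

Each entry (A^⊗3)_ij equals the minimum over all length-3 walks i = v_0 → v_1 → … → v_3 = j of Σ_t A[v_t][v_{t+1}]. For example, for (i, j) = (0, 2) we minimise over 9 possible intermediate vertex sequences; the minimum is 8, attained along the walk 0 → 1 → 1 → 2.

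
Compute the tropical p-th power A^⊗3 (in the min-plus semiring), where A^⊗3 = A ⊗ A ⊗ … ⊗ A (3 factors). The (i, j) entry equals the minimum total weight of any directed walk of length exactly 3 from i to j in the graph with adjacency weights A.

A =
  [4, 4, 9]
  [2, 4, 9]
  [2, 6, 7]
A^⊗3 =
  [10, 10, 15]
  [8, 10, 15]
  [8, 10, 15]

Each entry (A^⊗3)_ij equals the minimum over all length-3 walks i = v_0 → v_1 → … → v_3 = j of Σ_t A[v_t][v_{t+1}]. For example, for (i, j) = (0, 2) we minimise over 9 possible intermediate vertex sequences; the minimum is 15, attained along the walk 0 → 1 → 0 → 2.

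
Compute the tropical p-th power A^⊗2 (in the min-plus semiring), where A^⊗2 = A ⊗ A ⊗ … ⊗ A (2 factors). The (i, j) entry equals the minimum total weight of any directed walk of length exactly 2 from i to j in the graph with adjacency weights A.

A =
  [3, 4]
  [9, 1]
A^⊗2 =
  [6, 5]
  [10, 2]

Each entry (A^⊗2)_ij equals the minimum over all length-2 walks i = v_0 → v_1 → … → v_2 = j of Σ_t A[v_t][v_{t+1}]. For example, for (i, j) = (0, 1) we minimise over 2 possible intermediate vertex sequences; the minimum is 5, attained along the walk 0 → 1 → 1.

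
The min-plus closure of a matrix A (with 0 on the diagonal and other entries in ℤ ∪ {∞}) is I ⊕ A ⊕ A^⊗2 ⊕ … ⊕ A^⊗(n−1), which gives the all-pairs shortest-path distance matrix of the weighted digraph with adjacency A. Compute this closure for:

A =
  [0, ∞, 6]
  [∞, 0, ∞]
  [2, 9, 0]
Closure =
  [0, 15, 6]
  [∞, 0, ∞]
  [2, 9, 0]

This is the Floyd-Warshall all-pairs shortest-path computation. For each intermediate vertex k = 0, 1, …, 2, update dist[i][j] ← min(dist[i][j], dist[i][k] + dist[k][j]). The final matrix gives, for each (i, j), the minimum total weight of any directed path from i to j (possibly empty when i = j).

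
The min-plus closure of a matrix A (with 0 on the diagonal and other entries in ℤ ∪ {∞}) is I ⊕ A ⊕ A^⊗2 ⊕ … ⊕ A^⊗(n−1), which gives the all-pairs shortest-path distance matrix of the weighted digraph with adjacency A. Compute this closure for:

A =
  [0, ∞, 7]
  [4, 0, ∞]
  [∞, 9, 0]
Closure =
  [0, 16, 7]
  [4, 0, 11]
  [13, 9, 0]

This is the Floyd-Warshall all-pairs shortest-path computation. For each intermediate vertex k = 0, 1, …, 2, update dist[i][j] ← min(dist[i][j], dist[i][k] + dist[k][j]). The final matrix gives, for each (i, j), the minimum total weight of any directed path from i to j (possibly empty when i = j).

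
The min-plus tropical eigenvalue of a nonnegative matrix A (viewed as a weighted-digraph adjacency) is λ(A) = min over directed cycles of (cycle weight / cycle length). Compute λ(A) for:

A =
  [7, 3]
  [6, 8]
λ(A) = 9/2

Enumerate directed cycles and compute their means (weight / length). Sample:
  cycle 0 → 0: weight = 7, length = 1, mean = 7/1 ≈ 7.000
  cycle 1 → 1: weight = 8, length = 1, mean = 8/1 ≈ 8.000
  cycle 0 → 1 → 0: weight = 9, length = 2, mean = 9/2 ≈ 4.500
  cycle 1 → 0 → 1: weight = 9, length = 2, mean = 9/2 ≈ 4.500
Minimum mean = 4.500, attained e.g. along the cycle 0 → 1 → 0 with weight 9 and length 2. So λ(A) = 9/2 = 9/2.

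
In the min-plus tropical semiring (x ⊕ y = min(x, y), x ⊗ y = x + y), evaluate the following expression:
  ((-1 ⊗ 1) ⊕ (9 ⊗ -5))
((-1 ⊗ 1) ⊕ (9 ⊗ -5)) = 0

Expand innermost to outermost. Recall ⊕ takes the minimum of its arguments and ⊗ takes their sum. Working out the expression ((-1 ⊗ 1) ⊕ (9 ⊗ -5)) gives 0.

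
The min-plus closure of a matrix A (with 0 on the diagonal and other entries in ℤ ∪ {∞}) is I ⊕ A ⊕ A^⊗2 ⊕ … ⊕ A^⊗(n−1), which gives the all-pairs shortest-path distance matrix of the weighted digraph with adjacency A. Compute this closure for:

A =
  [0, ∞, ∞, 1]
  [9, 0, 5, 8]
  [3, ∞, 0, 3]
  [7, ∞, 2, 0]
Closure =
  [0, ∞, 3, 1]
  [8, 0, 5, 8]
  [3, ∞, 0, 3]
  [5, ∞, 2, 0]

This is the Floyd-Warshall all-pairs shortest-path computation. For each intermediate vertex k = 0, 1, …, 3, update dist[i][j] ← min(dist[i][j], dist[i][k] + dist[k][j]). The final matrix gives, for each (i, j), the minimum total weight of any directed path from i to j (possibly empty when i = j).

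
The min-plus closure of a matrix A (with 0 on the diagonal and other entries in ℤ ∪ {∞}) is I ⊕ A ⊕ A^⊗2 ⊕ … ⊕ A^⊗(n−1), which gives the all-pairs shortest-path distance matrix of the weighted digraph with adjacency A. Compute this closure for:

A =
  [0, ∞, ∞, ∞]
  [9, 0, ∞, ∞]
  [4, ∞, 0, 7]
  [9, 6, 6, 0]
Closure =
  [0, ∞, ∞, ∞]
  [9, 0, ∞, ∞]
  [4, 13, 0, 7]
  [9, 6, 6, 0]

This is the Floyd-Warshall all-pairs shortest-path computation. For each intermediate vertex k = 0, 1, …, 3, update dist[i][j] ← min(dist[i][j], dist[i][k] + dist[k][j]). The final matrix gives, for each (i, j), the minimum total weight of any directed path from i to j (possibly empty when i = j).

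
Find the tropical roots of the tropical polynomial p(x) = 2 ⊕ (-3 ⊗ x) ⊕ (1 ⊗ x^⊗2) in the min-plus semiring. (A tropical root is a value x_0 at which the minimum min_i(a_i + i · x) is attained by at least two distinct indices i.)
Roots: {-4, 5}

Each tropical root is a break point of the lower envelope of the lines y = a_i + i · x (there are 3 lines, with slopes 0, 1, ..., 2). Only the lines that attain the minimum somewhere contribute to roots; other lines are dominated. Here the surviving (envelope) indices are i = 2, i = 1, i = 0.
Intersections between consecutive envelope lines give the roots: for adjacent envelope indices i < j the intersection is x = (a_i − a_j) / (j − i). Reading off the sorted break points: {-4, 5}.
Verification: at each break x_0, at least two indices attain the minimum of min_i(a_i + i · x_0).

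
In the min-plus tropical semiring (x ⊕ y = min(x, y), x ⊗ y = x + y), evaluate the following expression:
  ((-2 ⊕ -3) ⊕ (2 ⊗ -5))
((-2 ⊕ -3) ⊕ (2 ⊗ -5)) = -3

Expand innermost to outermost. Recall ⊕ takes the minimum of its arguments and ⊗ takes their sum. Working out the expression ((-2 ⊕ -3) ⊕ (2 ⊗ -5)) gives -3.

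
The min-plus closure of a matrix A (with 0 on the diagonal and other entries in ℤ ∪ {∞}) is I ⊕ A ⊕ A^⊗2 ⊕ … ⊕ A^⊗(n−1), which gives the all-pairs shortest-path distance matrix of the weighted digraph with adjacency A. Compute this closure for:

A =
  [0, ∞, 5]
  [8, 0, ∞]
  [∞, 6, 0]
Closure =
  [0, 11, 5]
  [8, 0, 13]
  [14, 6, 0]

This is the Floyd-Warshall all-pairs shortest-path computation. For each intermediate vertex k = 0, 1, …, 2, update dist[i][j] ← min(dist[i][j], dist[i][k] + dist[k][j]). The final matrix gives, for each (i, j), the minimum total weight of any directed path from i to j (possibly empty when i = j).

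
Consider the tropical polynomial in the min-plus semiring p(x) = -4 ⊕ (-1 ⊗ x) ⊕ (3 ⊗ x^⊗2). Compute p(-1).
p(-1) = -4

A tropical monomial a ⊗ x^⊗i evaluates to a + i · x. Evaluating each term at x = -1:
  Term 0 contributes -4 + 0 · -1 = -4
  Term 1 contributes -1 + 1 · -1 = -2
  Term 2 contributes 3 + 2 · -1 = 1
p(-1) = ⊕ of these = min[-4, -2, 1] = -4.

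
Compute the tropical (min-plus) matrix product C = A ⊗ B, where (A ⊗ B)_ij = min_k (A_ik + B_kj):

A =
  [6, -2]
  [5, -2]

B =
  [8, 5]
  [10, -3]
A ⊗ B =
  [8, -5]
  [8, -5]

Apply the min-plus product entry-by-entry:
  C[0][0] = min over k of (A[0][0] + B[0][0] = 6 + 8 = 14, A[0][1] + B[1][0] = -2 + 10 = 8) = 8 (attained at k = 1)
  C[0][1] = min over k of (A[0][0] + B[0][1] = 6 + 5 = 11, A[0][1] + B[1][1] = -2 + -3 = -5) = -5 (attained at k = 1)
  C[1][0] = min over k of (A[1][0] + B[0][0] = 5 + 8 = 13, A[1][1] + B[1][0] = -2 + 10 = 8) = 8 (attained at k = 1)
  C[1][1] = min over k of (A[1][0] + B[0][1] = 5 + 5 = 10, A[1][1] + B[1][1] = -2 + -3 = -5) = -5 (attained at k = 1)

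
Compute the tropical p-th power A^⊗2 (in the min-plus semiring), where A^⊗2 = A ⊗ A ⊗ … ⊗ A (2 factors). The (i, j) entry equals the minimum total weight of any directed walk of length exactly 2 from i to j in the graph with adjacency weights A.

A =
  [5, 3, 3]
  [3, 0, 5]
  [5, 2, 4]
A^⊗2 =
  [6, 3, 7]
  [3, 0, 5]
  [5, 2, 7]

Each entry (A^⊗2)_ij equals the minimum over all length-2 walks i = v_0 → v_1 → … → v_2 = j of Σ_t A[v_t][v_{t+1}]. For example, for (i, j) = (0, 2) we minimise over 3 possible intermediate vertex sequences; the minimum is 7, attained along the walk 0 → 2 → 2.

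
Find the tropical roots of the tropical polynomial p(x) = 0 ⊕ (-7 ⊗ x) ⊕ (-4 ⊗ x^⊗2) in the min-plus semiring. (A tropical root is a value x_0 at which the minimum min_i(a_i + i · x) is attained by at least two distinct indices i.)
Roots: {-3, 7}

Each tropical root is a break point of the lower envelope of the lines y = a_i + i · x (there are 3 lines, with slopes 0, 1, ..., 2). Only the lines that attain the minimum somewhere contribute to roots; other lines are dominated. Here the surviving (envelope) indices are i = 2, i = 1, i = 0.
Intersections between consecutive envelope lines give the roots: for adjacent envelope indices i < j the intersection is x = (a_i − a_j) / (j − i). Reading off the sorted break points: {-3, 7}.
Verification: at each break x_0, at least two indices attain the minimum of min_i(a_i + i · x_0).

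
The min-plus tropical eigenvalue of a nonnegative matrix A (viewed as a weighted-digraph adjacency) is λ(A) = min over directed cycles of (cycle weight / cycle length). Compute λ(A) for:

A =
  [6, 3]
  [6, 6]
λ(A) = 9/2

Enumerate directed cycles and compute their means (weight / length). Sample:
  cycle 0 → 0: weight = 6, length = 1, mean = 6/1 ≈ 6.000
  cycle 1 → 1: weight = 6, length = 1, mean = 6/1 ≈ 6.000
  cycle 0 → 1 → 0: weight = 9, length = 2, mean = 9/2 ≈ 4.500
  cycle 1 → 0 → 1: weight = 9, length = 2, mean = 9/2 ≈ 4.500
Minimum mean = 4.500, attained e.g. along the cycle 0 → 1 → 0 with weight 9 and length 2. So λ(A) = 9/2 = 9/2.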